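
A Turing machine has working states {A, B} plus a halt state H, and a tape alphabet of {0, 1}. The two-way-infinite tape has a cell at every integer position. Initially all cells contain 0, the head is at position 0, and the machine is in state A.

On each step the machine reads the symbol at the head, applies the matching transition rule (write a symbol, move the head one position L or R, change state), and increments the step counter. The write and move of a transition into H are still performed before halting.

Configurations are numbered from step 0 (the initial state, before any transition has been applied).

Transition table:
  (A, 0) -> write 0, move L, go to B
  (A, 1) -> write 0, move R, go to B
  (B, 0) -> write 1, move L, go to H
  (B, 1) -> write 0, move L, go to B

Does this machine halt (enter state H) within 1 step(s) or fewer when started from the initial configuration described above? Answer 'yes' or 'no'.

Answer: no

Derivation:
Step 1: in state A at pos 0, read 0 -> (A,0)->write 0,move L,goto B. Now: state=B, head=-1, tape[-2..1]=0000 (head:  ^)
After 1 step(s): state = B (not H) -> not halted within 1 -> no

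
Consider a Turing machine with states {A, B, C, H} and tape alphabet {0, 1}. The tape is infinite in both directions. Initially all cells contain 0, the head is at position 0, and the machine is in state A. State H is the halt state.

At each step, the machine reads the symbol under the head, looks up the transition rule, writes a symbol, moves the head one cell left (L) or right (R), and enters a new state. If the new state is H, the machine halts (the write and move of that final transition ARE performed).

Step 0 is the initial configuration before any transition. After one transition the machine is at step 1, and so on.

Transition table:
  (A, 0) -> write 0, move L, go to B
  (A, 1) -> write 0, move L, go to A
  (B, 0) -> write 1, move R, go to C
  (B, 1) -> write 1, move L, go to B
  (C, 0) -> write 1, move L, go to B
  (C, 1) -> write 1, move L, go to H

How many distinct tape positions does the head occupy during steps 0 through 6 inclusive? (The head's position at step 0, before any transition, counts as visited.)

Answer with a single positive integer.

Answer: 3

Derivation:
Step 1: in state A at pos 0, read 0 -> (A,0)->write 0,move L,goto B. Now: state=B, head=-1, tape[-2..1]=0000 (head:  ^)
Step 2: in state B at pos -1, read 0 -> (B,0)->write 1,move R,goto C. Now: state=C, head=0, tape[-2..1]=0100 (head:   ^)
Step 3: in state C at pos 0, read 0 -> (C,0)->write 1,move L,goto B. Now: state=B, head=-1, tape[-2..1]=0110 (head:  ^)
Step 4: in state B at pos -1, read 1 -> (B,1)->write 1,move L,goto B. Now: state=B, head=-2, tape[-3..1]=00110 (head:  ^)
Step 5: in state B at pos -2, read 0 -> (B,0)->write 1,move R,goto C. Now: state=C, head=-1, tape[-3..1]=01110 (head:   ^)
Step 6: in state C at pos -1, read 1 -> (C,1)->write 1,move L,goto H. Now: state=H, head=-2, tape[-3..1]=01110 (head:  ^)
Head positions at steps 0..6: starting at 0, distinct positions visited = {-2, -1, 0} -> 3 position(s)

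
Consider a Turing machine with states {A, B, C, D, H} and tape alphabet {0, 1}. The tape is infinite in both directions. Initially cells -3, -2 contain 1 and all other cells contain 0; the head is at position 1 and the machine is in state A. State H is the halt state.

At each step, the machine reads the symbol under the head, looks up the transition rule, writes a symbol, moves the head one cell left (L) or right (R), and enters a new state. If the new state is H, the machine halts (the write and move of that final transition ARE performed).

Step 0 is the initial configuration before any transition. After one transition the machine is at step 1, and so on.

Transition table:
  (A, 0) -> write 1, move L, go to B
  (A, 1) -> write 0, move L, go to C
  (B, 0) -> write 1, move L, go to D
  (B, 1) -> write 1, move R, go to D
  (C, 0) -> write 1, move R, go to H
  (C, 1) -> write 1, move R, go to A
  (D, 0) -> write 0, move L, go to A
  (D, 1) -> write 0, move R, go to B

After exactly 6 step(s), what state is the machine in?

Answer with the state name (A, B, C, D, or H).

Step 1: in state A at pos 1, read 0 -> (A,0)->write 1,move L,goto B. Now: state=B, head=0, tape[-4..2]=0110010 (head:     ^)
Step 2: in state B at pos 0, read 0 -> (B,0)->write 1,move L,goto D. Now: state=D, head=-1, tape[-4..2]=0110110 (head:    ^)
Step 3: in state D at pos -1, read 0 -> (D,0)->write 0,move L,goto A. Now: state=A, head=-2, tape[-4..2]=0110110 (head:   ^)
Step 4: in state A at pos -2, read 1 -> (A,1)->write 0,move L,goto C. Now: state=C, head=-3, tape[-4..2]=0100110 (head:  ^)
Step 5: in state C at pos -3, read 1 -> (C,1)->write 1,move R,goto A. Now: state=A, head=-2, tape[-4..2]=0100110 (head:   ^)
Step 6: in state A at pos -2, read 0 -> (A,0)->write 1,move L,goto B. Now: state=B, head=-3, tape[-4..2]=0110110 (head:  ^)

Answer: B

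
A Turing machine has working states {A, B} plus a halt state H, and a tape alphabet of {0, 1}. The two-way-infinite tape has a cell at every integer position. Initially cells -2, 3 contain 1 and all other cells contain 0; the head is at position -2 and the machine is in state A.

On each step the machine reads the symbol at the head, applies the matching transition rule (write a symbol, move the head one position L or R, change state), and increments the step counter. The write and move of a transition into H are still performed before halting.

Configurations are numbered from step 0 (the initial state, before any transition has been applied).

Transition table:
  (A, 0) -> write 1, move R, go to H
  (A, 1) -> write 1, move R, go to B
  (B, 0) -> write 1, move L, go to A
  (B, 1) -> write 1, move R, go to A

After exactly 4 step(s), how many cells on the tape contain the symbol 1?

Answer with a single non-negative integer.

Answer: 3

Derivation:
Step 1: in state A at pos -2, read 1 -> (A,1)->write 1,move R,goto B. Now: state=B, head=-1, tape[-3..4]=01000010 (head:   ^)
Step 2: in state B at pos -1, read 0 -> (B,0)->write 1,move L,goto A. Now: state=A, head=-2, tape[-3..4]=01100010 (head:  ^)
Step 3: in state A at pos -2, read 1 -> (A,1)->write 1,move R,goto B. Now: state=B, head=-1, tape[-3..4]=01100010 (head:   ^)
Step 4: in state B at pos -1, read 1 -> (B,1)->write 1,move R,goto A. Now: state=A, head=0, tape[-3..4]=01100010 (head:    ^)
Cells containing 1 after step 4: {-2, -1, 3} -> 3 cell(s)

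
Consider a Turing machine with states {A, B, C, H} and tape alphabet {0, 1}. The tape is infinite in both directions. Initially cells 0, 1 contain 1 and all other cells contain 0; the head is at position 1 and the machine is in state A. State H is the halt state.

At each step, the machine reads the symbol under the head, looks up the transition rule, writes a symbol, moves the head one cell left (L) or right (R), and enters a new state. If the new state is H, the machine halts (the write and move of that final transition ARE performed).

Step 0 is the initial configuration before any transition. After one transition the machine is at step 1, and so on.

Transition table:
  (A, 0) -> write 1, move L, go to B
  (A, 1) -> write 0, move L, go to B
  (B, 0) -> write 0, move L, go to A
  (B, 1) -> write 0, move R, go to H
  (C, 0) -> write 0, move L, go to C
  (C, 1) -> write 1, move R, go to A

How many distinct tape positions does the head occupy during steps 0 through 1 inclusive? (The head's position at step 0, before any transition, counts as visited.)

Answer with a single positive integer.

Step 1: in state A at pos 1, read 1 -> (A,1)->write 0,move L,goto B. Now: state=B, head=0, tape[-1..2]=0100 (head:  ^)
Head positions at steps 0..1: starting at 1, distinct positions visited = {0, 1} -> 2 position(s)

Answer: 2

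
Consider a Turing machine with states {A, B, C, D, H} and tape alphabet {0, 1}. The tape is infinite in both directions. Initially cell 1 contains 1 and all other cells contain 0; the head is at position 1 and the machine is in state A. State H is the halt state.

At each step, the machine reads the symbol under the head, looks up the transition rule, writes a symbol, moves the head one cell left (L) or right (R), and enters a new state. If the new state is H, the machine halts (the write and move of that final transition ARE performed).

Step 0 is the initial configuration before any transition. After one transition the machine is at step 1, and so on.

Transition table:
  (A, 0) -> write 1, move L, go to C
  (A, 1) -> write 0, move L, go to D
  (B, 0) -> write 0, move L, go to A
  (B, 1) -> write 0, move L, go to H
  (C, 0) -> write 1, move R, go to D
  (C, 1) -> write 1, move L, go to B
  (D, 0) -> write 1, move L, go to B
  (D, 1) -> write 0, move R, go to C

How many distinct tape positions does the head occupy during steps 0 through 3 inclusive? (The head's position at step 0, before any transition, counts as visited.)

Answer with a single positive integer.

Step 1: in state A at pos 1, read 1 -> (A,1)->write 0,move L,goto D. Now: state=D, head=0, tape[-1..2]=0000 (head:  ^)
Step 2: in state D at pos 0, read 0 -> (D,0)->write 1,move L,goto B. Now: state=B, head=-1, tape[-2..2]=00100 (head:  ^)
Step 3: in state B at pos -1, read 0 -> (B,0)->write 0,move L,goto A. Now: state=A, head=-2, tape[-3..2]=000100 (head:  ^)
Head positions at steps 0..3: starting at 1, distinct positions visited = {-2, -1, 0, 1} -> 4 position(s)

Answer: 4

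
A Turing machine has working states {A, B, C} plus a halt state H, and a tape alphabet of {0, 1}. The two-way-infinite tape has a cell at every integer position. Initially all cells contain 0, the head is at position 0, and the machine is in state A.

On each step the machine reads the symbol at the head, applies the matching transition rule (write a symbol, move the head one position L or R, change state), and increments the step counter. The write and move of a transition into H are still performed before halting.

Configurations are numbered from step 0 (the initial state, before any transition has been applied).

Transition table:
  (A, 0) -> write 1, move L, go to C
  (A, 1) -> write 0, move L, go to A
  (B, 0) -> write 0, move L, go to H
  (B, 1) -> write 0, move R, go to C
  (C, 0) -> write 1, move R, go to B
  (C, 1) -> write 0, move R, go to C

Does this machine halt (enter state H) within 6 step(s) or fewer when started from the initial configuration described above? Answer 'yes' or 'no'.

Answer: yes

Derivation:
Step 1: in state A at pos 0, read 0 -> (A,0)->write 1,move L,goto C. Now: state=C, head=-1, tape[-2..1]=0010 (head:  ^)
Step 2: in state C at pos -1, read 0 -> (C,0)->write 1,move R,goto B. Now: state=B, head=0, tape[-2..1]=0110 (head:   ^)
Step 3: in state B at pos 0, read 1 -> (B,1)->write 0,move R,goto C. Now: state=C, head=1, tape[-2..2]=01000 (head:    ^)
Step 4: in state C at pos 1, read 0 -> (C,0)->write 1,move R,goto B. Now: state=B, head=2, tape[-2..3]=010100 (head:     ^)
Step 5: in state B at pos 2, read 0 -> (B,0)->write 0,move L,goto H. Now: state=H, head=1, tape[-2..3]=010100 (head:    ^)
State H reached at step 5; 5 <= 6 -> yes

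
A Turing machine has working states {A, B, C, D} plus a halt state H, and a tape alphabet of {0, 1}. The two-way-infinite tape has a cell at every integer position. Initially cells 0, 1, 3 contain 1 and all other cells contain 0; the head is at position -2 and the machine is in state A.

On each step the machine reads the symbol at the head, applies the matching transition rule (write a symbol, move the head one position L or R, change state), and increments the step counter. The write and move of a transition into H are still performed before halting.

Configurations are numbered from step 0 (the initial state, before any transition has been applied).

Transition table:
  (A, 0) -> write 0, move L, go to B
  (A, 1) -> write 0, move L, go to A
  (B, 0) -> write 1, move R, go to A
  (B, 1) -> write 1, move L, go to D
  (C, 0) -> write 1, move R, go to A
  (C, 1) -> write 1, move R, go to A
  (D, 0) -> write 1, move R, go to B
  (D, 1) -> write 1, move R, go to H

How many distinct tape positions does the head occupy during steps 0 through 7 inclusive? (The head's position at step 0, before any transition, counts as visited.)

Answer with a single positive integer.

Step 1: in state A at pos -2, read 0 -> (A,0)->write 0,move L,goto B. Now: state=B, head=-3, tape[-4..4]=000011010 (head:  ^)
Step 2: in state B at pos -3, read 0 -> (B,0)->write 1,move R,goto A. Now: state=A, head=-2, tape[-4..4]=010011010 (head:   ^)
Step 3: in state A at pos -2, read 0 -> (A,0)->write 0,move L,goto B. Now: state=B, head=-3, tape[-4..4]=010011010 (head:  ^)
Step 4: in state B at pos -3, read 1 -> (B,1)->write 1,move L,goto D. Now: state=D, head=-4, tape[-5..4]=0010011010 (head:  ^)
Step 5: in state D at pos -4, read 0 -> (D,0)->write 1,move R,goto B. Now: state=B, head=-3, tape[-5..4]=0110011010 (head:   ^)
Step 6: in state B at pos -3, read 1 -> (B,1)->write 1,move L,goto D. Now: state=D, head=-4, tape[-5..4]=0110011010 (head:  ^)
Step 7: in state D at pos -4, read 1 -> (D,1)->write 1,move R,goto H. Now: state=H, head=-3, tape[-5..4]=0110011010 (head:   ^)
Head positions at steps 0..7: starting at -2, distinct positions visited = {-4, -3, -2} -> 3 position(s)

Answer: 3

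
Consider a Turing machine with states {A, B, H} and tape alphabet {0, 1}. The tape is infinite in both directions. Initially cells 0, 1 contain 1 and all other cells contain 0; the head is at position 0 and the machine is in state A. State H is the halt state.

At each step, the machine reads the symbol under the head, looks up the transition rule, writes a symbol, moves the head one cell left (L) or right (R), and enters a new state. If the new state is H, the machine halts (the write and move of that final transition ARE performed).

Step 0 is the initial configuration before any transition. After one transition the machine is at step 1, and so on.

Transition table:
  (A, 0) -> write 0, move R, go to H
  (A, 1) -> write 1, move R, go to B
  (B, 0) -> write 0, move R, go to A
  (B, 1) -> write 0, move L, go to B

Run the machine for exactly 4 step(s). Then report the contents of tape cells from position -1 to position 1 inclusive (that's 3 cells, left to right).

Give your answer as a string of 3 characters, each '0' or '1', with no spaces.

Answer: 000

Derivation:
Step 1: in state A at pos 0, read 1 -> (A,1)->write 1,move R,goto B. Now: state=B, head=1, tape[-1..2]=0110 (head:   ^)
Step 2: in state B at pos 1, read 1 -> (B,1)->write 0,move L,goto B. Now: state=B, head=0, tape[-1..2]=0100 (head:  ^)
Step 3: in state B at pos 0, read 1 -> (B,1)->write 0,move L,goto B. Now: state=B, head=-1, tape[-2..2]=00000 (head:  ^)
Step 4: in state B at pos -1, read 0 -> (B,0)->write 0,move R,goto A. Now: state=A, head=0, tape[-2..2]=00000 (head:   ^)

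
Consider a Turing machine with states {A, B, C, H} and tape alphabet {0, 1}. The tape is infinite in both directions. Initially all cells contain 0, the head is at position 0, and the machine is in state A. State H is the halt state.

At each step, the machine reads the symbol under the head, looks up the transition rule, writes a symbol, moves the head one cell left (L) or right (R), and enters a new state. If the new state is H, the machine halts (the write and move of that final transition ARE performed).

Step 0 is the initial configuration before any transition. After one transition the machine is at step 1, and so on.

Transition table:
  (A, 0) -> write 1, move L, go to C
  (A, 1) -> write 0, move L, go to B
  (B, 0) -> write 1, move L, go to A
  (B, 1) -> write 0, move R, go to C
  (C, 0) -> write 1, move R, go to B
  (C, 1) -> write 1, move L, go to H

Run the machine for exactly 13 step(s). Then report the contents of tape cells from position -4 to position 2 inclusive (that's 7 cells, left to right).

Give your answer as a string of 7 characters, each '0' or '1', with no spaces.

Answer: 1010101

Derivation:
Step 1: in state A at pos 0, read 0 -> (A,0)->write 1,move L,goto C. Now: state=C, head=-1, tape[-2..1]=0010 (head:  ^)
Step 2: in state C at pos -1, read 0 -> (C,0)->write 1,move R,goto B. Now: state=B, head=0, tape[-2..1]=0110 (head:   ^)
Step 3: in state B at pos 0, read 1 -> (B,1)->write 0,move R,goto C. Now: state=C, head=1, tape[-2..2]=01000 (head:    ^)
Step 4: in state C at pos 1, read 0 -> (C,0)->write 1,move R,goto B. Now: state=B, head=2, tape[-2..3]=010100 (head:     ^)
Step 5: in state B at pos 2, read 0 -> (B,0)->write 1,move L,goto A. Now: state=A, head=1, tape[-2..3]=010110 (head:    ^)
Step 6: in state A at pos 1, read 1 -> (A,1)->write 0,move L,goto B. Now: state=B, head=0, tape[-2..3]=010010 (head:   ^)
Step 7: in state B at pos 0, read 0 -> (B,0)->write 1,move L,goto A. Now: state=A, head=-1, tape[-2..3]=011010 (head:  ^)
Step 8: in state A at pos -1, read 1 -> (A,1)->write 0,move L,goto B. Now: state=B, head=-2, tape[-3..3]=0001010 (head:  ^)
Step 9: in state B at pos -2, read 0 -> (B,0)->write 1,move L,goto A. Now: state=A, head=-3, tape[-4..3]=00101010 (head:  ^)
Step 10: in state A at pos -3, read 0 -> (A,0)->write 1,move L,goto C. Now: state=C, head=-4, tape[-5..3]=001101010 (head:  ^)
Step 11: in state C at pos -4, read 0 -> (C,0)->write 1,move R,goto B. Now: state=B, head=-3, tape[-5..3]=011101010 (head:   ^)
Step 12: in state B at pos -3, read 1 -> (B,1)->write 0,move R,goto C. Now: state=C, head=-2, tape[-5..3]=010101010 (head:    ^)
Step 13: in state C at pos -2, read 1 -> (C,1)->write 1,move L,goto H. Now: state=H, head=-3, tape[-5..3]=010101010 (head:   ^)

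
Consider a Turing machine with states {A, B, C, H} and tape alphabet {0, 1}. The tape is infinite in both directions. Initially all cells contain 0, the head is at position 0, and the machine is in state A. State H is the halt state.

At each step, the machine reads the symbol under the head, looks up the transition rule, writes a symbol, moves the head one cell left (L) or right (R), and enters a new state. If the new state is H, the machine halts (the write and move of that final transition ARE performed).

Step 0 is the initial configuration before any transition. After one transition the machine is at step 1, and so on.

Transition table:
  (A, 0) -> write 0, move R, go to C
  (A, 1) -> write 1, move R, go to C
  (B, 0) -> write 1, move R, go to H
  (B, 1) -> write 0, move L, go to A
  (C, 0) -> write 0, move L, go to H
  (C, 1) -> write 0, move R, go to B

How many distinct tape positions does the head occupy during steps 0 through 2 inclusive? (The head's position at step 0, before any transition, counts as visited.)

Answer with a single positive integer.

Step 1: in state A at pos 0, read 0 -> (A,0)->write 0,move R,goto C. Now: state=C, head=1, tape[-1..2]=0000 (head:   ^)
Step 2: in state C at pos 1, read 0 -> (C,0)->write 0,move L,goto H. Now: state=H, head=0, tape[-1..2]=0000 (head:  ^)
Head positions at steps 0..2: starting at 0, distinct positions visited = {0, 1} -> 2 position(s)

Answer: 2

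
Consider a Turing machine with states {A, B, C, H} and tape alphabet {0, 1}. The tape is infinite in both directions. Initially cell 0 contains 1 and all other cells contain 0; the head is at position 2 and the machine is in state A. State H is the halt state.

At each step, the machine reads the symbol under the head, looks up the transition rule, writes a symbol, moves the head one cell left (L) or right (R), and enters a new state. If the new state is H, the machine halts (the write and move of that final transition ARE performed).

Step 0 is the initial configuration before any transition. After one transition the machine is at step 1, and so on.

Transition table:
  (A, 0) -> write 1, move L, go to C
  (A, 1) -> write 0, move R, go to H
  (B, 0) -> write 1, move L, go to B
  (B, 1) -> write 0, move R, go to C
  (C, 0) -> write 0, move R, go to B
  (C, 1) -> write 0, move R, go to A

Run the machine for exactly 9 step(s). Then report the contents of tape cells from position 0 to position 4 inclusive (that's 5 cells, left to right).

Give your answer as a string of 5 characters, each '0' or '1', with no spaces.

Answer: 01111

Derivation:
Step 1: in state A at pos 2, read 0 -> (A,0)->write 1,move L,goto C. Now: state=C, head=1, tape[-1..3]=01010 (head:   ^)
Step 2: in state C at pos 1, read 0 -> (C,0)->write 0,move R,goto B. Now: state=B, head=2, tape[-1..3]=01010 (head:    ^)
Step 3: in state B at pos 2, read 1 -> (B,1)->write 0,move R,goto C. Now: state=C, head=3, tape[-1..4]=010000 (head:     ^)
Step 4: in state C at pos 3, read 0 -> (C,0)->write 0,move R,goto B. Now: state=B, head=4, tape[-1..5]=0100000 (head:      ^)
Step 5: in state B at pos 4, read 0 -> (B,0)->write 1,move L,goto B. Now: state=B, head=3, tape[-1..5]=0100010 (head:     ^)
Step 6: in state B at pos 3, read 0 -> (B,0)->write 1,move L,goto B. Now: state=B, head=2, tape[-1..5]=0100110 (head:    ^)
Step 7: in state B at pos 2, read 0 -> (B,0)->write 1,move L,goto B. Now: state=B, head=1, tape[-1..5]=0101110 (head:   ^)
Step 8: in state B at pos 1, read 0 -> (B,0)->write 1,move L,goto B. Now: state=B, head=0, tape[-1..5]=0111110 (head:  ^)
Step 9: in state B at pos 0, read 1 -> (B,1)->write 0,move R,goto C. Now: state=C, head=1, tape[-1..5]=0011110 (head:   ^)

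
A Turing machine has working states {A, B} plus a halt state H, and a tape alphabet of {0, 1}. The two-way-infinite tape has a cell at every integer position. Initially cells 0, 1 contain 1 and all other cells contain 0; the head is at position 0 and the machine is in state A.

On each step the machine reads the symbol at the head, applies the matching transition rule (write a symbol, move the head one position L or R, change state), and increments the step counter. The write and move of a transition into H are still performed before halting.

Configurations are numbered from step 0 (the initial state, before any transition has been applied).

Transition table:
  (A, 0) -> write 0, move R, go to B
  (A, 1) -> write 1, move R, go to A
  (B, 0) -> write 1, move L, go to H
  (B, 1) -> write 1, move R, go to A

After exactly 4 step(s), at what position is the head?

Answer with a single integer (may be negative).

Answer: 2

Derivation:
Step 1: in state A at pos 0, read 1 -> (A,1)->write 1,move R,goto A. Now: state=A, head=1, tape[-1..2]=0110 (head:   ^)
Step 2: in state A at pos 1, read 1 -> (A,1)->write 1,move R,goto A. Now: state=A, head=2, tape[-1..3]=01100 (head:    ^)
Step 3: in state A at pos 2, read 0 -> (A,0)->write 0,move R,goto B. Now: state=B, head=3, tape[-1..4]=011000 (head:     ^)
Step 4: in state B at pos 3, read 0 -> (B,0)->write 1,move L,goto H. Now: state=H, head=2, tape[-1..4]=011010 (head:    ^)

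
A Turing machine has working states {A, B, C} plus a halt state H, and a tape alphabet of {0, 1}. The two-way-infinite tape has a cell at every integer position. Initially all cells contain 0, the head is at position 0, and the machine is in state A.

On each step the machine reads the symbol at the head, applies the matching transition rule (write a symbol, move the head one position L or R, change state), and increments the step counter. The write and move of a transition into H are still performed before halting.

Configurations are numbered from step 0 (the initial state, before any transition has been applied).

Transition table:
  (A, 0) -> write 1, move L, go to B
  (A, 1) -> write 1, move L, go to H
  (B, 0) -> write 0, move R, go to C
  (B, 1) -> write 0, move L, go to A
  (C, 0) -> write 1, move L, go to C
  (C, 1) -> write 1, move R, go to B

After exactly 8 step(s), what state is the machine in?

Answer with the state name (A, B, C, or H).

Step 1: in state A at pos 0, read 0 -> (A,0)->write 1,move L,goto B. Now: state=B, head=-1, tape[-2..1]=0010 (head:  ^)
Step 2: in state B at pos -1, read 0 -> (B,0)->write 0,move R,goto C. Now: state=C, head=0, tape[-2..1]=0010 (head:   ^)
Step 3: in state C at pos 0, read 1 -> (C,1)->write 1,move R,goto B. Now: state=B, head=1, tape[-2..2]=00100 (head:    ^)
Step 4: in state B at pos 1, read 0 -> (B,0)->write 0,move R,goto C. Now: state=C, head=2, tape[-2..3]=001000 (head:     ^)
Step 5: in state C at pos 2, read 0 -> (C,0)->write 1,move L,goto C. Now: state=C, head=1, tape[-2..3]=001010 (head:    ^)
Step 6: in state C at pos 1, read 0 -> (C,0)->write 1,move L,goto C. Now: state=C, head=0, tape[-2..3]=001110 (head:   ^)
Step 7: in state C at pos 0, read 1 -> (C,1)->write 1,move R,goto B. Now: state=B, head=1, tape[-2..3]=001110 (head:    ^)
Step 8: in state B at pos 1, read 1 -> (B,1)->write 0,move L,goto A. Now: state=A, head=0, tape[-2..3]=001010 (head:   ^)

Answer: A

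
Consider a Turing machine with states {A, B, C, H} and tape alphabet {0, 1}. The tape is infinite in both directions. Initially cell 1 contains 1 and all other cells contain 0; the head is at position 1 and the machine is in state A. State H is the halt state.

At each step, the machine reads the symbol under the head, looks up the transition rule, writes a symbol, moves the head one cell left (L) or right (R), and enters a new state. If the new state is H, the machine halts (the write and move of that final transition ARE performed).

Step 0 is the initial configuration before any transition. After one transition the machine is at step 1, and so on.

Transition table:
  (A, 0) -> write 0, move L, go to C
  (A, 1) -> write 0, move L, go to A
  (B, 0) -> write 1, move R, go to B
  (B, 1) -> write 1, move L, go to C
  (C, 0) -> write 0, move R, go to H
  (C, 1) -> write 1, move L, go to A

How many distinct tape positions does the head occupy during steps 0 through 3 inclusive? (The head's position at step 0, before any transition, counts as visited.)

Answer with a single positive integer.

Step 1: in state A at pos 1, read 1 -> (A,1)->write 0,move L,goto A. Now: state=A, head=0, tape[-1..2]=0000 (head:  ^)
Step 2: in state A at pos 0, read 0 -> (A,0)->write 0,move L,goto C. Now: state=C, head=-1, tape[-2..2]=00000 (head:  ^)
Step 3: in state C at pos -1, read 0 -> (C,0)->write 0,move R,goto H. Now: state=H, head=0, tape[-2..2]=00000 (head:   ^)
Head positions at steps 0..3: starting at 1, distinct positions visited = {-1, 0, 1} -> 3 position(s)

Answer: 3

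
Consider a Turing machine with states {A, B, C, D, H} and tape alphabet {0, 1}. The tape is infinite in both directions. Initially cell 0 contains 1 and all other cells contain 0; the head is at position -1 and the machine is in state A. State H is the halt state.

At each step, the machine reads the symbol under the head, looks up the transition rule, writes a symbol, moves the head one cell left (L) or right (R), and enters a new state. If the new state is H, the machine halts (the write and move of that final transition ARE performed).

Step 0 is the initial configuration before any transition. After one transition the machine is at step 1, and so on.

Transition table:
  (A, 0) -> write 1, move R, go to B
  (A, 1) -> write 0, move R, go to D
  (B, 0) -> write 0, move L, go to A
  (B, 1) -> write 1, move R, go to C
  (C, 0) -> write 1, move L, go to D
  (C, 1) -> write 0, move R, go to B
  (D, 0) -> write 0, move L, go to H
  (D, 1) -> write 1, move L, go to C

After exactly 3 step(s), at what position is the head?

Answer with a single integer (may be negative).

Answer: 0

Derivation:
Step 1: in state A at pos -1, read 0 -> (A,0)->write 1,move R,goto B. Now: state=B, head=0, tape[-2..1]=0110 (head:   ^)
Step 2: in state B at pos 0, read 1 -> (B,1)->write 1,move R,goto C. Now: state=C, head=1, tape[-2..2]=01100 (head:    ^)
Step 3: in state C at pos 1, read 0 -> (C,0)->write 1,move L,goto D. Now: state=D, head=0, tape[-2..2]=01110 (head:   ^)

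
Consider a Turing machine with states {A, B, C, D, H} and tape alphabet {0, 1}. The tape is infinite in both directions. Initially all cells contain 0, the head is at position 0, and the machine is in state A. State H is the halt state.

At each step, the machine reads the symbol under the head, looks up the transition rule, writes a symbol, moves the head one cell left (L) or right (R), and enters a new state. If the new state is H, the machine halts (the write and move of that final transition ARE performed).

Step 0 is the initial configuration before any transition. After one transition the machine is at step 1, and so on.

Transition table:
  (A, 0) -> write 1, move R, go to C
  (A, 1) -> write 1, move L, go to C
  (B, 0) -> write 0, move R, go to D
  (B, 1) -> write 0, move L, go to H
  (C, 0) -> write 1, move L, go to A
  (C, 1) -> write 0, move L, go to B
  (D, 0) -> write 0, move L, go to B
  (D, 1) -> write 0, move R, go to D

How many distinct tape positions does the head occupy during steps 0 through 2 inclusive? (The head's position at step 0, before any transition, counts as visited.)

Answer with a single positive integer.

Step 1: in state A at pos 0, read 0 -> (A,0)->write 1,move R,goto C. Now: state=C, head=1, tape[-1..2]=0100 (head:   ^)
Step 2: in state C at pos 1, read 0 -> (C,0)->write 1,move L,goto A. Now: state=A, head=0, tape[-1..2]=0110 (head:  ^)
Head positions at steps 0..2: starting at 0, distinct positions visited = {0, 1} -> 2 position(s)

Answer: 2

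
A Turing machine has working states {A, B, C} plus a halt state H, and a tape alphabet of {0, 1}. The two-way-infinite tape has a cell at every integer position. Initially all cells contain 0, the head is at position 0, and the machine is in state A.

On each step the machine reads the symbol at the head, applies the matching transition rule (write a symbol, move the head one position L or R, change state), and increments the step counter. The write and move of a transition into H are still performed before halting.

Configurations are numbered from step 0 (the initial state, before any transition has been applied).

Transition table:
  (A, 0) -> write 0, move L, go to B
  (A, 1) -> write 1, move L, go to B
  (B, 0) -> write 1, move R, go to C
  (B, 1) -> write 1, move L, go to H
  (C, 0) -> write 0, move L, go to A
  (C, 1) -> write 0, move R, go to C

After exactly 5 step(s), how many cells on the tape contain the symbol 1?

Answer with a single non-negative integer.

Answer: 2

Derivation:
Step 1: in state A at pos 0, read 0 -> (A,0)->write 0,move L,goto B. Now: state=B, head=-1, tape[-2..1]=0000 (head:  ^)
Step 2: in state B at pos -1, read 0 -> (B,0)->write 1,move R,goto C. Now: state=C, head=0, tape[-2..1]=0100 (head:   ^)
Step 3: in state C at pos 0, read 0 -> (C,0)->write 0,move L,goto A. Now: state=A, head=-1, tape[-2..1]=0100 (head:  ^)
Step 4: in state A at pos -1, read 1 -> (A,1)->write 1,move L,goto B. Now: state=B, head=-2, tape[-3..1]=00100 (head:  ^)
Step 5: in state B at pos -2, read 0 -> (B,0)->write 1,move R,goto C. Now: state=C, head=-1, tape[-3..1]=01100 (head:   ^)
Cells containing 1 after step 5: {-2, -1} -> 2 cell(s)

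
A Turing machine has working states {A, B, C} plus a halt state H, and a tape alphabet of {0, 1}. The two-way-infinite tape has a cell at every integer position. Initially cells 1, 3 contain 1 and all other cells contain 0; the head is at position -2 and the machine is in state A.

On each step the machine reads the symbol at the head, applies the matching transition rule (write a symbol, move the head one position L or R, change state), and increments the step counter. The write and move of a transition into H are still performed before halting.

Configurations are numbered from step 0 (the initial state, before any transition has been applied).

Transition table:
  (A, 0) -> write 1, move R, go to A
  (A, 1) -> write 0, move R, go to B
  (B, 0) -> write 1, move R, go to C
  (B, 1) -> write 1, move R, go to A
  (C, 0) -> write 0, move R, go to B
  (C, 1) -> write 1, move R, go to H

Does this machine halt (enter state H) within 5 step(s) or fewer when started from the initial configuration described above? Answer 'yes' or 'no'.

Step 1: in state A at pos -2, read 0 -> (A,0)->write 1,move R,goto A. Now: state=A, head=-1, tape[-3..4]=01001010 (head:   ^)
Step 2: in state A at pos -1, read 0 -> (A,0)->write 1,move R,goto A. Now: state=A, head=0, tape[-3..4]=01101010 (head:    ^)
Step 3: in state A at pos 0, read 0 -> (A,0)->write 1,move R,goto A. Now: state=A, head=1, tape[-3..4]=01111010 (head:     ^)
Step 4: in state A at pos 1, read 1 -> (A,1)->write 0,move R,goto B. Now: state=B, head=2, tape[-3..4]=01110010 (head:      ^)
Step 5: in state B at pos 2, read 0 -> (B,0)->write 1,move R,goto C. Now: state=C, head=3, tape[-3..4]=01110110 (head:       ^)
After 5 step(s): state = C (not H) -> not halted within 5 -> no

Answer: no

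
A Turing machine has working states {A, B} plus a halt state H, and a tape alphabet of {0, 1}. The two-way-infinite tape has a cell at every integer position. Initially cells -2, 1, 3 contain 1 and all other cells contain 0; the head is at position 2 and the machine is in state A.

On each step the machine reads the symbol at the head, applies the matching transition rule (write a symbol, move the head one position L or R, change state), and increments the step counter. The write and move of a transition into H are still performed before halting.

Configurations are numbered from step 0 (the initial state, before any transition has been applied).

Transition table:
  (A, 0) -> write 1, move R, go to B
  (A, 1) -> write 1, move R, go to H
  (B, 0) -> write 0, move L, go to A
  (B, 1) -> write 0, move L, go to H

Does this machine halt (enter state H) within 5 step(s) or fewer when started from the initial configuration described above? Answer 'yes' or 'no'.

Step 1: in state A at pos 2, read 0 -> (A,0)->write 1,move R,goto B. Now: state=B, head=3, tape[-3..4]=01001110 (head:       ^)
Step 2: in state B at pos 3, read 1 -> (B,1)->write 0,move L,goto H. Now: state=H, head=2, tape[-3..4]=01001100 (head:      ^)
State H reached at step 2; 2 <= 5 -> yes

Answer: yes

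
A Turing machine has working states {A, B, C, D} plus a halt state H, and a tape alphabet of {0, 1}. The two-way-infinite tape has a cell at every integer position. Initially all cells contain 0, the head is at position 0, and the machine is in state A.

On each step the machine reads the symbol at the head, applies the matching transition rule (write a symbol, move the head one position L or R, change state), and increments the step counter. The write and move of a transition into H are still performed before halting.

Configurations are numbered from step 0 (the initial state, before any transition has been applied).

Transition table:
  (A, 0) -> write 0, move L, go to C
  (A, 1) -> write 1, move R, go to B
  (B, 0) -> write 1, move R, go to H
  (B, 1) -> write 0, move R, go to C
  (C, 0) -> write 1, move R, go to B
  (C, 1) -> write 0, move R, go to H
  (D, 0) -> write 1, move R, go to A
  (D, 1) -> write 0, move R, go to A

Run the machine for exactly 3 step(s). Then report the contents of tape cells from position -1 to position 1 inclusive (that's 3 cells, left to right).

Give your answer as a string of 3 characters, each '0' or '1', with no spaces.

Step 1: in state A at pos 0, read 0 -> (A,0)->write 0,move L,goto C. Now: state=C, head=-1, tape[-2..1]=0000 (head:  ^)
Step 2: in state C at pos -1, read 0 -> (C,0)->write 1,move R,goto B. Now: state=B, head=0, tape[-2..1]=0100 (head:   ^)
Step 3: in state B at pos 0, read 0 -> (B,0)->write 1,move R,goto H. Now: state=H, head=1, tape[-2..2]=01100 (head:    ^)

Answer: 110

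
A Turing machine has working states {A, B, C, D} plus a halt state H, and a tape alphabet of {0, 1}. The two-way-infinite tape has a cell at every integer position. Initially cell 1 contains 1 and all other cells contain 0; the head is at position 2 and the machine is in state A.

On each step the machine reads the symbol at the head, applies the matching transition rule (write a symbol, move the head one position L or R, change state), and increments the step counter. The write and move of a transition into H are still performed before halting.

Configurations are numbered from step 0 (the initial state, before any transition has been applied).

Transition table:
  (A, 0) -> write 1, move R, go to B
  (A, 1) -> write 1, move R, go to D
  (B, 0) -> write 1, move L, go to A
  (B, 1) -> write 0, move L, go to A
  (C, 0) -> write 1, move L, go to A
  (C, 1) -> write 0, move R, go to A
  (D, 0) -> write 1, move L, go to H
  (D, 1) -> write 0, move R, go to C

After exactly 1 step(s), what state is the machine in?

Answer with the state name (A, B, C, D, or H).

Step 1: in state A at pos 2, read 0 -> (A,0)->write 1,move R,goto B. Now: state=B, head=3, tape[0..4]=01100 (head:    ^)

Answer: B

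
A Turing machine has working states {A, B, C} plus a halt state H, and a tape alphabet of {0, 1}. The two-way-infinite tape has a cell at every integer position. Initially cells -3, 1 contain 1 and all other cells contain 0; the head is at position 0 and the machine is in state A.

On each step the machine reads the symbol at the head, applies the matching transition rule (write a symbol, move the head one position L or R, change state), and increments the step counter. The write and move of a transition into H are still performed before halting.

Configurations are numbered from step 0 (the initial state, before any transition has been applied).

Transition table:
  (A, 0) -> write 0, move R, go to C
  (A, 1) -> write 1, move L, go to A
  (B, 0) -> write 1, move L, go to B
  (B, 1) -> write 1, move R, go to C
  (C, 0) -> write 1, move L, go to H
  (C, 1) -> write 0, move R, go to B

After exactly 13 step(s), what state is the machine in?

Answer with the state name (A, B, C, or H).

Answer: B

Derivation:
Step 1: in state A at pos 0, read 0 -> (A,0)->write 0,move R,goto C. Now: state=C, head=1, tape[-4..2]=0100010 (head:      ^)
Step 2: in state C at pos 1, read 1 -> (C,1)->write 0,move R,goto B. Now: state=B, head=2, tape[-4..3]=01000000 (head:       ^)
Step 3: in state B at pos 2, read 0 -> (B,0)->write 1,move L,goto B. Now: state=B, head=1, tape[-4..3]=01000010 (head:      ^)
Step 4: in state B at pos 1, read 0 -> (B,0)->write 1,move L,goto B. Now: state=B, head=0, tape[-4..3]=01000110 (head:     ^)
Step 5: in state B at pos 0, read 0 -> (B,0)->write 1,move L,goto B. Now: state=B, head=-1, tape[-4..3]=01001110 (head:    ^)
Step 6: in state B at pos -1, read 0 -> (B,0)->write 1,move L,goto B. Now: state=B, head=-2, tape[-4..3]=01011110 (head:   ^)
Step 7: in state B at pos -2, read 0 -> (B,0)->write 1,move L,goto B. Now: state=B, head=-3, tape[-4..3]=01111110 (head:  ^)
Step 8: in state B at pos -3, read 1 -> (B,1)->write 1,move R,goto C. Now: state=C, head=-2, tape[-4..3]=01111110 (head:   ^)
Step 9: in state C at pos -2, read 1 -> (C,1)->write 0,move R,goto B. Now: state=B, head=-1, tape[-4..3]=01011110 (head:    ^)
Step 10: in state B at pos -1, read 1 -> (B,1)->write 1,move R,goto C. Now: state=C, head=0, tape[-4..3]=01011110 (head:     ^)
Step 11: in state C at pos 0, read 1 -> (C,1)->write 0,move R,goto B. Now: state=B, head=1, tape[-4..3]=01010110 (head:      ^)
Step 12: in state B at pos 1, read 1 -> (B,1)->write 1,move R,goto C. Now: state=C, head=2, tape[-4..3]=01010110 (head:       ^)
Step 13: in state C at pos 2, read 1 -> (C,1)->write 0,move R,goto B. Now: state=B, head=3, tape[-4..4]=010101000 (head:        ^)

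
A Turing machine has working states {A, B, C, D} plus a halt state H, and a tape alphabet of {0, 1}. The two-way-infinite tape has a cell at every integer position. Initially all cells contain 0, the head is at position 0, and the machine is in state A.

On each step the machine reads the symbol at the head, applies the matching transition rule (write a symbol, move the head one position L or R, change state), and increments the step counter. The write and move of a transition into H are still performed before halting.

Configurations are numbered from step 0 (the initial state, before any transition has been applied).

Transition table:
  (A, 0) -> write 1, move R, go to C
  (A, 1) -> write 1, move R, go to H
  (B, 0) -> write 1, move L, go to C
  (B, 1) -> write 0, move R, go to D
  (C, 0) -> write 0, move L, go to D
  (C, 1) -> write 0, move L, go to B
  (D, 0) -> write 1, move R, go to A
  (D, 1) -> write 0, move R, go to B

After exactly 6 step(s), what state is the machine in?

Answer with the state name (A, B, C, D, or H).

Answer: A

Derivation:
Step 1: in state A at pos 0, read 0 -> (A,0)->write 1,move R,goto C. Now: state=C, head=1, tape[-1..2]=0100 (head:   ^)
Step 2: in state C at pos 1, read 0 -> (C,0)->write 0,move L,goto D. Now: state=D, head=0, tape[-1..2]=0100 (head:  ^)
Step 3: in state D at pos 0, read 1 -> (D,1)->write 0,move R,goto B. Now: state=B, head=1, tape[-1..2]=0000 (head:   ^)
Step 4: in state B at pos 1, read 0 -> (B,0)->write 1,move L,goto C. Now: state=C, head=0, tape[-1..2]=0010 (head:  ^)
Step 5: in state C at pos 0, read 0 -> (C,0)->write 0,move L,goto D. Now: state=D, head=-1, tape[-2..2]=00010 (head:  ^)
Step 6: in state D at pos -1, read 0 -> (D,0)->write 1,move R,goto A. Now: state=A, head=0, tape[-2..2]=01010 (head:   ^)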